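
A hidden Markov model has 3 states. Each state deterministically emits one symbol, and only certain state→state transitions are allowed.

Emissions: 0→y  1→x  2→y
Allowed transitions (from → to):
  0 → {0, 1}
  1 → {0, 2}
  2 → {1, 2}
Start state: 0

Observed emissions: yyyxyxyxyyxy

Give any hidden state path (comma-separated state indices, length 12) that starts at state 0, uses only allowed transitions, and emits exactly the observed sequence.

0,0,0,1,0,1,0,1,2,2,1,2

  pos 0: y in {0,2}, choose 0; start
  pos 1: y in {0,2}, choose 0; 0->0 ok
  pos 2: y in {0,2}, choose 0; 0->0 ok
  pos 3: x in {1}, choose 1; 0->1 ok
  pos 4: y in {0,2}, choose 0; 1->0 ok
  pos 5: x in {1}, choose 1; 0->1 ok
  pos 6: y in {0,2}, choose 0; 1->0 ok
  pos 7: x in {1}, choose 1; 0->1 ok
  pos 8: y in {0,2}, choose 2; 1->2 ok
  pos 9: y in {0,2}, choose 2; 2->2 ok
  pos 10: x in {1}, choose 1; 2->1 ok
  pos 11: y in {0,2}, choose 2; 1->2 ok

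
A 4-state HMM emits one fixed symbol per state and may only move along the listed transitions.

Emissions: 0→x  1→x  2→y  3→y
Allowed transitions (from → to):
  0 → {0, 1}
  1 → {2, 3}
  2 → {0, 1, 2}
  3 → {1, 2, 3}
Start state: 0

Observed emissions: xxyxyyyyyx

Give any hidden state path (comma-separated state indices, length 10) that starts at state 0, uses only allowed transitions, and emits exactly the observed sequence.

  t0 'x' -> {0,1}, take 0 (start)
  t1 'x' -> {0,1}, take 1 (0->1 ok)
  t2 'y' -> {2,3}, take 3 (1->3 ok)
  t3 'x' -> {0,1}, take 1 (3->1 ok)
  t4 'y' -> {2,3}, take 3 (1->3 ok)
  t5 'y' -> {2,3}, take 2 (3->2 ok)
  t6 'y' -> {2,3}, take 2 (2->2 ok)
  t7 'y' -> {2,3}, take 2 (2->2 ok)
  t8 'y' -> {2,3}, take 2 (2->2 ok)
  t9 'x' -> {0,1}, take 0 (2->0 ok)

0,1,3,1,3,2,2,2,2,0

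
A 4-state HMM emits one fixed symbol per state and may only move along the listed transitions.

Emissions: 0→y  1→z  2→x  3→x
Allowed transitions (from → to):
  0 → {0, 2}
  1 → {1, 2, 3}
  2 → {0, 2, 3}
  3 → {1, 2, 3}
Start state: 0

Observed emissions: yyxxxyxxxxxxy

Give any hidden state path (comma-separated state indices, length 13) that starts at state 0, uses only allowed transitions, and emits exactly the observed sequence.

0,0,2,3,2,0,2,3,3,3,2,2,0

  [0] y  {0}  => 0  start
  [1] y  {0}  => 0  0->0 ok
  [2] x  {2,3}  => 2  0->2 ok
  [3] x  {2,3}  => 3  2->3 ok
  [4] x  {2,3}  => 2  3->2 ok
  [5] y  {0}  => 0  2->0 ok
  [6] x  {2,3}  => 2  0->2 ok
  [7] x  {2,3}  => 3  2->3 ok
  [8] x  {2,3}  => 3  3->3 ok
  [9] x  {2,3}  => 3  3->3 ok
  [10] x  {2,3}  => 2  3->2 ok
  [11] x  {2,3}  => 2  2->2 ok
  [12] y  {0}  => 0  2->0 ok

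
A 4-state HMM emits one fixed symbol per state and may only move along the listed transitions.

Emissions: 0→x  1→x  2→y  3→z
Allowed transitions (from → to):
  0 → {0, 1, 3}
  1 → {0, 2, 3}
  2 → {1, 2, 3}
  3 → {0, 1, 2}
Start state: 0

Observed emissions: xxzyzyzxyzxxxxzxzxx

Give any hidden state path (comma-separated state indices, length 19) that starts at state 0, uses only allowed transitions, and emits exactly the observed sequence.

0,1,3,2,3,2,3,1,2,3,0,0,1,0,3,0,3,0,0

  pos 0: x in {0,1}, choose 0; start
  pos 1: x in {0,1}, choose 1; 0->1 ok
  pos 2: z in {3}, choose 3; 1->3 ok
  pos 3: y in {2}, choose 2; 3->2 ok
  pos 4: z in {3}, choose 3; 2->3 ok
  pos 5: y in {2}, choose 2; 3->2 ok
  pos 6: z in {3}, choose 3; 2->3 ok
  pos 7: x in {0,1}, choose 1; 3->1 ok
  pos 8: y in {2}, choose 2; 1->2 ok
  pos 9: z in {3}, choose 3; 2->3 ok
  pos 10: x in {0,1}, choose 0; 3->0 ok
  pos 11: x in {0,1}, choose 0; 0->0 ok
  pos 12: x in {0,1}, choose 1; 0->1 ok
  pos 13: x in {0,1}, choose 0; 1->0 ok
  pos 14: z in {3}, choose 3; 0->3 ok
  pos 15: x in {0,1}, choose 0; 3->0 ok
  pos 16: z in {3}, choose 3; 0->3 ok
  pos 17: x in {0,1}, choose 0; 3->0 ok
  pos 18: x in {0,1}, choose 0; 0->0 ok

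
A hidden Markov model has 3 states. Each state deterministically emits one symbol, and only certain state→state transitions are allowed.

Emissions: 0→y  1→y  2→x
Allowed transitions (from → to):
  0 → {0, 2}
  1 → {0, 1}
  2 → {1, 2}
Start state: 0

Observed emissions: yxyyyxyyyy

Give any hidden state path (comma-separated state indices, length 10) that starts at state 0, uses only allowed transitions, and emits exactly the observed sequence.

0,2,1,0,0,2,1,1,1,0

  [0] y  {0,1}  => 0  start
  [1] x  {2}  => 2  0->2 ok
  [2] y  {0,1}  => 1  2->1 ok
  [3] y  {0,1}  => 0  1->0 ok
  [4] y  {0,1}  => 0  0->0 ok
  [5] x  {2}  => 2  0->2 ok
  [6] y  {0,1}  => 1  2->1 ok
  [7] y  {0,1}  => 1  1->1 ok
  [8] y  {0,1}  => 1  1->1 ok
  [9] y  {0,1}  => 0  1->0 ok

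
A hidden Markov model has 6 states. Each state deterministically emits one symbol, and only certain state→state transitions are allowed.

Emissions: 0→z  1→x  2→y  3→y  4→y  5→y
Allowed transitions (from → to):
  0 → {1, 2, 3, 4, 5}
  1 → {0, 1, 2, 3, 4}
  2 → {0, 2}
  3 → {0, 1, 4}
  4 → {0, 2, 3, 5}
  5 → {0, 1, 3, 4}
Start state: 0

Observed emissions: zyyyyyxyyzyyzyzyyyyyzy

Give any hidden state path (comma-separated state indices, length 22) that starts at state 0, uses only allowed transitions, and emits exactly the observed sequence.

  pos 0: z in {0}, choose 0; start
  pos 1: y in {2,3,4,5}, choose 4; 0->4 ok
  pos 2: y in {2,3,4,5}, choose 5; 4->5 ok
  pos 3: y in {2,3,4,5}, choose 4; 5->4 ok
  pos 4: y in {2,3,4,5}, choose 5; 4->5 ok
  pos 5: y in {2,3,4,5}, choose 3; 5->3 ok
  pos 6: x in {1}, choose 1; 3->1 ok
  pos 7: y in {2,3,4,5}, choose 2; 1->2 ok
  pos 8: y in {2,3,4,5}, choose 2; 2->2 ok
  pos 9: z in {0}, choose 0; 2->0 ok
  pos 10: y in {2,3,4,5}, choose 2; 0->2 ok
  pos 11: y in {2,3,4,5}, choose 2; 2->2 ok
  pos 12: z in {0}, choose 0; 2->0 ok
  pos 13: y in {2,3,4,5}, choose 5; 0->5 ok
  pos 14: z in {0}, choose 0; 5->0 ok
  pos 15: y in {2,3,4,5}, choose 5; 0->5 ok
  pos 16: y in {2,3,4,5}, choose 3; 5->3 ok
  pos 17: y in {2,3,4,5}, choose 4; 3->4 ok
  pos 18: y in {2,3,4,5}, choose 2; 4->2 ok
  pos 19: y in {2,3,4,5}, choose 2; 2->2 ok
  pos 20: z in {0}, choose 0; 2->0 ok
  pos 21: y in {2,3,4,5}, choose 4; 0->4 ok

0,4,5,4,5,3,1,2,2,0,2,2,0,5,0,5,3,4,2,2,0,4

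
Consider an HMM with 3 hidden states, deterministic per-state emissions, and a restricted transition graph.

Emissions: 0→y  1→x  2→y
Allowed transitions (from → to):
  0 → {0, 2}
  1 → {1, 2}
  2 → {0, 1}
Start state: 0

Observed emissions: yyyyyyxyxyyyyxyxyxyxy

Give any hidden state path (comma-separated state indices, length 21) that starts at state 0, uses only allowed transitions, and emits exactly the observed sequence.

0,0,0,0,0,2,1,2,1,2,0,0,2,1,2,1,2,1,2,1,2

  0: obs=y cand={0,2} pick 0 [start]
  1: obs=y cand={0,2} pick 0 [0->0 ok]
  2: obs=y cand={0,2} pick 0 [0->0 ok]
  3: obs=y cand={0,2} pick 0 [0->0 ok]
  4: obs=y cand={0,2} pick 0 [0->0 ok]
  5: obs=y cand={0,2} pick 2 [0->2 ok]
  6: obs=x cand={1} pick 1 [2->1 ok]
  7: obs=y cand={0,2} pick 2 [1->2 ok]
  8: obs=x cand={1} pick 1 [2->1 ok]
  9: obs=y cand={0,2} pick 2 [1->2 ok]
  10: obs=y cand={0,2} pick 0 [2->0 ok]
  11: obs=y cand={0,2} pick 0 [0->0 ok]
  12: obs=y cand={0,2} pick 2 [0->2 ok]
  13: obs=x cand={1} pick 1 [2->1 ok]
  14: obs=y cand={0,2} pick 2 [1->2 ok]
  15: obs=x cand={1} pick 1 [2->1 ok]
  16: obs=y cand={0,2} pick 2 [1->2 ok]
  17: obs=x cand={1} pick 1 [2->1 ok]
  18: obs=y cand={0,2} pick 2 [1->2 ok]
  19: obs=x cand={1} pick 1 [2->1 ok]
  20: obs=y cand={0,2} pick 2 [1->2 ok]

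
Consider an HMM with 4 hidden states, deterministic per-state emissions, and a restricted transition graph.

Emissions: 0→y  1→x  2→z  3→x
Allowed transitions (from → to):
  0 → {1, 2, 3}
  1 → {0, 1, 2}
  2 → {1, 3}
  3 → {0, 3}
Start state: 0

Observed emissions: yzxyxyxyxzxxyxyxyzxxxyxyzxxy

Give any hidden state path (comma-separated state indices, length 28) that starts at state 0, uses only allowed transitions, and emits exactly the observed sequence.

  t0 'y' -> {0}, take 0 (start)
  t1 'z' -> {2}, take 2 (0->2 ok)
  t2 'x' -> {1,3}, take 3 (2->3 ok)
  t3 'y' -> {0}, take 0 (3->0 ok)
  t4 'x' -> {1,3}, take 1 (0->1 ok)
  t5 'y' -> {0}, take 0 (1->0 ok)
  t6 'x' -> {1,3}, take 3 (0->3 ok)
  t7 'y' -> {0}, take 0 (3->0 ok)
  t8 'x' -> {1,3}, take 1 (0->1 ok)
  t9 'z' -> {2}, take 2 (1->2 ok)
  t10 'x' -> {1,3}, take 3 (2->3 ok)
  t11 'x' -> {1,3}, take 3 (3->3 ok)
  t12 'y' -> {0}, take 0 (3->0 ok)
  t13 'x' -> {1,3}, take 1 (0->1 ok)
  t14 'y' -> {0}, take 0 (1->0 ok)
  t15 'x' -> {1,3}, take 3 (0->3 ok)
  t16 'y' -> {0}, take 0 (3->0 ok)
  t17 'z' -> {2}, take 2 (0->2 ok)
  t18 'x' -> {1,3}, take 3 (2->3 ok)
  t19 'x' -> {1,3}, take 3 (3->3 ok)
  t20 'x' -> {1,3}, take 3 (3->3 ok)
  t21 'y' -> {0}, take 0 (3->0 ok)
  t22 'x' -> {1,3}, take 3 (0->3 ok)
  t23 'y' -> {0}, take 0 (3->0 ok)
  t24 'z' -> {2}, take 2 (0->2 ok)
  t25 'x' -> {1,3}, take 3 (2->3 ok)
  t26 'x' -> {1,3}, take 3 (3->3 ok)
  t27 'y' -> {0}, take 0 (3->0 ok)

0,2,3,0,1,0,3,0,1,2,3,3,0,1,0,3,0,2,3,3,3,0,3,0,2,3,3,0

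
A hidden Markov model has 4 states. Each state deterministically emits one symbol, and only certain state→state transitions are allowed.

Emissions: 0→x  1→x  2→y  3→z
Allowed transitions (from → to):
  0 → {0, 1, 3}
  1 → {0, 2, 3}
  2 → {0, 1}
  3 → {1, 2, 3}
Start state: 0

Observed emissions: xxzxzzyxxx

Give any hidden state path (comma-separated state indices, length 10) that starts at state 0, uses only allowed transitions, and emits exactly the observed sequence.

0,1,3,1,3,3,2,0,0,0

  [0] x  {0,1}  => 0  start
  [1] x  {0,1}  => 1  0->1 ok
  [2] z  {3}  => 3  1->3 ok
  [3] x  {0,1}  => 1  3->1 ok
  [4] z  {3}  => 3  1->3 ok
  [5] z  {3}  => 3  3->3 ok
  [6] y  {2}  => 2  3->2 ok
  [7] x  {0,1}  => 0  2->0 ok
  [8] x  {0,1}  => 0  0->0 ok
  [9] x  {0,1}  => 0  0->0 ok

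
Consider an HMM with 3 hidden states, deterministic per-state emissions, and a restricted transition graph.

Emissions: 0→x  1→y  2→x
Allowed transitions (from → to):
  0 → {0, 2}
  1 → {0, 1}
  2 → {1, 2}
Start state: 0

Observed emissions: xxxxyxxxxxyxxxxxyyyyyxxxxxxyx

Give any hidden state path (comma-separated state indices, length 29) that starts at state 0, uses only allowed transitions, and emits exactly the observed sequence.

  t0 'x' -> {0,2}, take 0 (start)
  t1 'x' -> {0,2}, take 0 (0->0 ok)
  t2 'x' -> {0,2}, take 0 (0->0 ok)
  t3 'x' -> {0,2}, take 2 (0->2 ok)
  t4 'y' -> {1}, take 1 (2->1 ok)
  t5 'x' -> {0,2}, take 0 (1->0 ok)
  t6 'x' -> {0,2}, take 0 (0->0 ok)
  t7 'x' -> {0,2}, take 0 (0->0 ok)
  t8 'x' -> {0,2}, take 2 (0->2 ok)
  t9 'x' -> {0,2}, take 2 (2->2 ok)
  t10 'y' -> {1}, take 1 (2->1 ok)
  t11 'x' -> {0,2}, take 0 (1->0 ok)
  t12 'x' -> {0,2}, take 2 (0->2 ok)
  t13 'x' -> {0,2}, take 2 (2->2 ok)
  t14 'x' -> {0,2}, take 2 (2->2 ok)
  t15 'x' -> {0,2}, take 2 (2->2 ok)
  t16 'y' -> {1}, take 1 (2->1 ok)
  t17 'y' -> {1}, take 1 (1->1 ok)
  t18 'y' -> {1}, take 1 (1->1 ok)
  t19 'y' -> {1}, take 1 (1->1 ok)
  t20 'y' -> {1}, take 1 (1->1 ok)
  t21 'x' -> {0,2}, take 0 (1->0 ok)
  t22 'x' -> {0,2}, take 0 (0->0 ok)
  t23 'x' -> {0,2}, take 0 (0->0 ok)
  t24 'x' -> {0,2}, take 0 (0->0 ok)
  t25 'x' -> {0,2}, take 0 (0->0 ok)
  t26 'x' -> {0,2}, take 2 (0->2 ok)
  t27 'y' -> {1}, take 1 (2->1 ok)
  t28 'x' -> {0,2}, take 0 (1->0 ok)

0,0,0,2,1,0,0,0,2,2,1,0,2,2,2,2,1,1,1,1,1,0,0,0,0,0,2,1,0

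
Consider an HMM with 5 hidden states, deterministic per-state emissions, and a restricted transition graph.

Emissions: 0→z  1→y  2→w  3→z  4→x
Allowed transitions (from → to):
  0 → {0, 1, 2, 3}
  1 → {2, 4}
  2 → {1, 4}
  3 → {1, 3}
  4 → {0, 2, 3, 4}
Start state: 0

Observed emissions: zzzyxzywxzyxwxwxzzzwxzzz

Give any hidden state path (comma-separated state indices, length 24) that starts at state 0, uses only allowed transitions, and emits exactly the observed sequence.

  t0 'z' -> {0,3}, take 0 (start)
  t1 'z' -> {0,3}, take 3 (0->3 ok)
  t2 'z' -> {0,3}, take 3 (3->3 ok)
  t3 'y' -> {1}, take 1 (3->1 ok)
  t4 'x' -> {4}, take 4 (1->4 ok)
  t5 'z' -> {0,3}, take 3 (4->3 ok)
  t6 'y' -> {1}, take 1 (3->1 ok)
  t7 'w' -> {2}, take 2 (1->2 ok)
  t8 'x' -> {4}, take 4 (2->4 ok)
  t9 'z' -> {0,3}, take 3 (4->3 ok)
  t10 'y' -> {1}, take 1 (3->1 ok)
  t11 'x' -> {4}, take 4 (1->4 ok)
  t12 'w' -> {2}, take 2 (4->2 ok)
  t13 'x' -> {4}, take 4 (2->4 ok)
  t14 'w' -> {2}, take 2 (4->2 ok)
  t15 'x' -> {4}, take 4 (2->4 ok)
  t16 'z' -> {0,3}, take 0 (4->0 ok)
  t17 'z' -> {0,3}, take 0 (0->0 ok)
  t18 'z' -> {0,3}, take 0 (0->0 ok)
  t19 'w' -> {2}, take 2 (0->2 ok)
  t20 'x' -> {4}, take 4 (2->4 ok)
  t21 'z' -> {0,3}, take 0 (4->0 ok)
  t22 'z' -> {0,3}, take 3 (0->3 ok)
  t23 'z' -> {0,3}, take 3 (3->3 ok)

0,3,3,1,4,3,1,2,4,3,1,4,2,4,2,4,0,0,0,2,4,0,3,3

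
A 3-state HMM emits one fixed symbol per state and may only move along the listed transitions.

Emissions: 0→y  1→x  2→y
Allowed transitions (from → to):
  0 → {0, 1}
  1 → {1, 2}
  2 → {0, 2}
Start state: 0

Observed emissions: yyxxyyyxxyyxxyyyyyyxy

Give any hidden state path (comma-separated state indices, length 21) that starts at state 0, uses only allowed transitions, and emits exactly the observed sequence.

  [0] y  {0,2}  => 0  start
  [1] y  {0,2}  => 0  0->0 ok
  [2] x  {1}  => 1  0->1 ok
  [3] x  {1}  => 1  1->1 ok
  [4] y  {0,2}  => 2  1->2 ok
  [5] y  {0,2}  => 2  2->2 ok
  [6] y  {0,2}  => 0  2->0 ok
  [7] x  {1}  => 1  0->1 ok
  [8] x  {1}  => 1  1->1 ok
  [9] y  {0,2}  => 2  1->2 ok
  [10] y  {0,2}  => 0  2->0 ok
  [11] x  {1}  => 1  0->1 ok
  [12] x  {1}  => 1  1->1 ok
  [13] y  {0,2}  => 2  1->2 ok
  [14] y  {0,2}  => 2  2->2 ok
  [15] y  {0,2}  => 2  2->2 ok
  [16] y  {0,2}  => 2  2->2 ok
  [17] y  {0,2}  => 0  2->0 ok
  [18] y  {0,2}  => 0  0->0 ok
  [19] x  {1}  => 1  0->1 ok
  [20] y  {0,2}  => 2  1->2 ok

0,0,1,1,2,2,0,1,1,2,0,1,1,2,2,2,2,0,0,1,2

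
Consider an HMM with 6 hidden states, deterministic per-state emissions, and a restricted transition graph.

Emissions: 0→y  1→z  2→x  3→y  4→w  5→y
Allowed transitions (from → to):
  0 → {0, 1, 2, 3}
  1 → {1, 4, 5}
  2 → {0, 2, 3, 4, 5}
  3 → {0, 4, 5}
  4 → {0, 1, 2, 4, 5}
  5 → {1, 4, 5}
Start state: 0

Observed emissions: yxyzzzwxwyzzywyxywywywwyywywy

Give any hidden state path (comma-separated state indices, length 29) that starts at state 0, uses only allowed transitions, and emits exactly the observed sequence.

0,2,5,1,1,1,4,2,4,5,1,1,5,4,0,2,5,4,5,4,5,4,4,0,3,4,5,4,5

  0: obs=y cand={0,3,5} pick 0 [start]
  1: obs=x cand={2} pick 2 [0->2 ok]
  2: obs=y cand={0,3,5} pick 5 [2->5 ok]
  3: obs=z cand={1} pick 1 [5->1 ok]
  4: obs=z cand={1} pick 1 [1->1 ok]
  5: obs=z cand={1} pick 1 [1->1 ok]
  6: obs=w cand={4} pick 4 [1->4 ok]
  7: obs=x cand={2} pick 2 [4->2 ok]
  8: obs=w cand={4} pick 4 [2->4 ok]
  9: obs=y cand={0,3,5} pick 5 [4->5 ok]
  10: obs=z cand={1} pick 1 [5->1 ok]
  11: obs=z cand={1} pick 1 [1->1 ok]
  12: obs=y cand={0,3,5} pick 5 [1->5 ok]
  13: obs=w cand={4} pick 4 [5->4 ok]
  14: obs=y cand={0,3,5} pick 0 [4->0 ok]
  15: obs=x cand={2} pick 2 [0->2 ok]
  16: obs=y cand={0,3,5} pick 5 [2->5 ok]
  17: obs=w cand={4} pick 4 [5->4 ok]
  18: obs=y cand={0,3,5} pick 5 [4->5 ok]
  19: obs=w cand={4} pick 4 [5->4 ok]
  20: obs=y cand={0,3,5} pick 5 [4->5 ok]
  21: obs=w cand={4} pick 4 [5->4 ok]
  22: obs=w cand={4} pick 4 [4->4 ok]
  23: obs=y cand={0,3,5} pick 0 [4->0 ok]
  24: obs=y cand={0,3,5} pick 3 [0->3 ok]
  25: obs=w cand={4} pick 4 [3->4 ok]
  26: obs=y cand={0,3,5} pick 5 [4->5 ok]
  27: obs=w cand={4} pick 4 [5->4 ok]
  28: obs=y cand={0,3,5} pick 5 [4->5 ok]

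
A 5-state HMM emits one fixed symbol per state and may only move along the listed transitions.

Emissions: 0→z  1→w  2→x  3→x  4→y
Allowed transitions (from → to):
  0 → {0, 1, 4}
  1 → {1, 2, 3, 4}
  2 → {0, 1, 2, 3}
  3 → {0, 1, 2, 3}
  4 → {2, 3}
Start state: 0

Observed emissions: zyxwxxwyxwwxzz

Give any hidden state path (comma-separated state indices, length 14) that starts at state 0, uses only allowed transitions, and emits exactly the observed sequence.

0,4,2,1,2,3,1,4,2,1,1,3,0,0

  0: obs=z cand={0} pick 0 [start]
  1: obs=y cand={4} pick 4 [0->4 ok]
  2: obs=x cand={2,3} pick 2 [4->2 ok]
  3: obs=w cand={1} pick 1 [2->1 ok]
  4: obs=x cand={2,3} pick 2 [1->2 ok]
  5: obs=x cand={2,3} pick 3 [2->3 ok]
  6: obs=w cand={1} pick 1 [3->1 ok]
  7: obs=y cand={4} pick 4 [1->4 ok]
  8: obs=x cand={2,3} pick 2 [4->2 ok]
  9: obs=w cand={1} pick 1 [2->1 ok]
  10: obs=w cand={1} pick 1 [1->1 ok]
  11: obs=x cand={2,3} pick 3 [1->3 ok]
  12: obs=z cand={0} pick 0 [3->0 ok]
  13: obs=z cand={0} pick 0 [0->0 ok]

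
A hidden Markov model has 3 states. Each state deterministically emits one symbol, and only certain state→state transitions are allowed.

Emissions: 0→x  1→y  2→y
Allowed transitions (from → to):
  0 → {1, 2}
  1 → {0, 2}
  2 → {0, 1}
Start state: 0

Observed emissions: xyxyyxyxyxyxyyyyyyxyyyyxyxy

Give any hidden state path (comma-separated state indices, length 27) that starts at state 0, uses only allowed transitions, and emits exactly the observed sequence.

  t0 'x' -> {0}, take 0 (start)
  t1 'y' -> {1,2}, take 2 (0->2 ok)
  t2 'x' -> {0}, take 0 (2->0 ok)
  t3 'y' -> {1,2}, take 1 (0->1 ok)
  t4 'y' -> {1,2}, take 2 (1->2 ok)
  t5 'x' -> {0}, take 0 (2->0 ok)
  t6 'y' -> {1,2}, take 2 (0->2 ok)
  t7 'x' -> {0}, take 0 (2->0 ok)
  t8 'y' -> {1,2}, take 1 (0->1 ok)
  t9 'x' -> {0}, take 0 (1->0 ok)
  t10 'y' -> {1,2}, take 1 (0->1 ok)
  t11 'x' -> {0}, take 0 (1->0 ok)
  t12 'y' -> {1,2}, take 2 (0->2 ok)
  t13 'y' -> {1,2}, take 1 (2->1 ok)
  t14 'y' -> {1,2}, take 2 (1->2 ok)
  t15 'y' -> {1,2}, take 1 (2->1 ok)
  t16 'y' -> {1,2}, take 2 (1->2 ok)
  t17 'y' -> {1,2}, take 1 (2->1 ok)
  t18 'x' -> {0}, take 0 (1->0 ok)
  t19 'y' -> {1,2}, take 2 (0->2 ok)
  t20 'y' -> {1,2}, take 1 (2->1 ok)
  t21 'y' -> {1,2}, take 2 (1->2 ok)
  t22 'y' -> {1,2}, take 1 (2->1 ok)
  t23 'x' -> {0}, take 0 (1->0 ok)
  t24 'y' -> {1,2}, take 2 (0->2 ok)
  t25 'x' -> {0}, take 0 (2->0 ok)
  t26 'y' -> {1,2}, take 1 (0->1 ok)

0,2,0,1,2,0,2,0,1,0,1,0,2,1,2,1,2,1,0,2,1,2,1,0,2,0,1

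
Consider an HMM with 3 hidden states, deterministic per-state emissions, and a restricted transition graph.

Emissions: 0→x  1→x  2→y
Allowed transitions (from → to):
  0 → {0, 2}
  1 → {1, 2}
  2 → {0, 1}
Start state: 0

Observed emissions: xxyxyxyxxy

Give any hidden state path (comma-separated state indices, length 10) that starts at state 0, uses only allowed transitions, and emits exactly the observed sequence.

0,0,2,1,2,0,2,1,1,2

  t0 'x' -> {0,1}, take 0 (start)
  t1 'x' -> {0,1}, take 0 (0->0 ok)
  t2 'y' -> {2}, take 2 (0->2 ok)
  t3 'x' -> {0,1}, take 1 (2->1 ok)
  t4 'y' -> {2}, take 2 (1->2 ok)
  t5 'x' -> {0,1}, take 0 (2->0 ok)
  t6 'y' -> {2}, take 2 (0->2 ok)
  t7 'x' -> {0,1}, take 1 (2->1 ok)
  t8 'x' -> {0,1}, take 1 (1->1 ok)
  t9 'y' -> {2}, take 2 (1->2 ok)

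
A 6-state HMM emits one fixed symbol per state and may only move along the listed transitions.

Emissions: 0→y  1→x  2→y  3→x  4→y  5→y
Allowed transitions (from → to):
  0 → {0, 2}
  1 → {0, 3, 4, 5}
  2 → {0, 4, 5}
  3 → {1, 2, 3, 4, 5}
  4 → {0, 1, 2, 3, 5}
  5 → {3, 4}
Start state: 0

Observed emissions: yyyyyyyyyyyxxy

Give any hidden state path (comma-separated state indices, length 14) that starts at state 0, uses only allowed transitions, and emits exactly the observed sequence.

  [0] y  {0,2,4,5}  => 0  start
  [1] y  {0,2,4,5}  => 2  0->2 ok
  [2] y  {0,2,4,5}  => 5  2->5 ok
  [3] y  {0,2,4,5}  => 4  5->4 ok
  [4] y  {0,2,4,5}  => 0  4->0 ok
  [5] y  {0,2,4,5}  => 0  0->0 ok
  [6] y  {0,2,4,5}  => 0  0->0 ok
  [7] y  {0,2,4,5}  => 2  0->2 ok
  [8] y  {0,2,4,5}  => 0  2->0 ok
  [9] y  {0,2,4,5}  => 2  0->2 ok
  [10] y  {0,2,4,5}  => 4  2->4 ok
  [11] x  {1,3}  => 1  4->1 ok
  [12] x  {1,3}  => 3  1->3 ok
  [13] y  {0,2,4,5}  => 4  3->4 ok

0,2,5,4,0,0,0,2,0,2,4,1,3,4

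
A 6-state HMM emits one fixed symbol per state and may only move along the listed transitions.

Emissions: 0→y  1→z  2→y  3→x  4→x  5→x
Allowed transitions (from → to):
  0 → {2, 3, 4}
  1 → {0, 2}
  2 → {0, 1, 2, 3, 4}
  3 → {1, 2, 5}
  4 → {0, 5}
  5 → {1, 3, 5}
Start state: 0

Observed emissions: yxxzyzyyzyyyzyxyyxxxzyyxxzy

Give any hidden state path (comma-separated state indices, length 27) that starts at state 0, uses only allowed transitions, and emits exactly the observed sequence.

0,4,5,1,2,1,2,2,1,2,2,2,1,2,4,0,2,3,5,5,1,2,0,3,5,1,0

  t0 'y' -> {0,2}, take 0 (start)
  t1 'x' -> {3,4,5}, take 4 (0->4 ok)
  t2 'x' -> {3,4,5}, take 5 (4->5 ok)
  t3 'z' -> {1}, take 1 (5->1 ok)
  t4 'y' -> {0,2}, take 2 (1->2 ok)
  t5 'z' -> {1}, take 1 (2->1 ok)
  t6 'y' -> {0,2}, take 2 (1->2 ok)
  t7 'y' -> {0,2}, take 2 (2->2 ok)
  t8 'z' -> {1}, take 1 (2->1 ok)
  t9 'y' -> {0,2}, take 2 (1->2 ok)
  t10 'y' -> {0,2}, take 2 (2->2 ok)
  t11 'y' -> {0,2}, take 2 (2->2 ok)
  t12 'z' -> {1}, take 1 (2->1 ok)
  t13 'y' -> {0,2}, take 2 (1->2 ok)
  t14 'x' -> {3,4,5}, take 4 (2->4 ok)
  t15 'y' -> {0,2}, take 0 (4->0 ok)
  t16 'y' -> {0,2}, take 2 (0->2 ok)
  t17 'x' -> {3,4,5}, take 3 (2->3 ok)
  t18 'x' -> {3,4,5}, take 5 (3->5 ok)
  t19 'x' -> {3,4,5}, take 5 (5->5 ok)
  t20 'z' -> {1}, take 1 (5->1 ok)
  t21 'y' -> {0,2}, take 2 (1->2 ok)
  t22 'y' -> {0,2}, take 0 (2->0 ok)
  t23 'x' -> {3,4,5}, take 3 (0->3 ok)
  t24 'x' -> {3,4,5}, take 5 (3->5 ok)
  t25 'z' -> {1}, take 1 (5->1 ok)
  t26 'y' -> {0,2}, take 0 (1->0 ok)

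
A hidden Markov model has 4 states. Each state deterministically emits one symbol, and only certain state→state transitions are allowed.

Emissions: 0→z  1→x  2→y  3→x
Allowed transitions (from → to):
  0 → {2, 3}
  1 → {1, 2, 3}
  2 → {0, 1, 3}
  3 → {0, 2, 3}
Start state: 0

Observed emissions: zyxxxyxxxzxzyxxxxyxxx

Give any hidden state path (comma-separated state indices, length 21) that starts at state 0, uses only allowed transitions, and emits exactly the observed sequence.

  0: obs=z cand={0} pick 0 [start]
  1: obs=y cand={2} pick 2 [0->2 ok]
  2: obs=x cand={1,3} pick 3 [2->3 ok]
  3: obs=x cand={1,3} pick 3 [3->3 ok]
  4: obs=x cand={1,3} pick 3 [3->3 ok]
  5: obs=y cand={2} pick 2 [3->2 ok]
  6: obs=x cand={1,3} pick 1 [2->1 ok]
  7: obs=x cand={1,3} pick 1 [1->1 ok]
  8: obs=x cand={1,3} pick 3 [1->3 ok]
  9: obs=z cand={0} pick 0 [3->0 ok]
  10: obs=x cand={1,3} pick 3 [0->3 ok]
  11: obs=z cand={0} pick 0 [3->0 ok]
  12: obs=y cand={2} pick 2 [0->2 ok]
  13: obs=x cand={1,3} pick 1 [2->1 ok]
  14: obs=x cand={1,3} pick 1 [1->1 ok]
  15: obs=x cand={1,3} pick 1 [1->1 ok]
  16: obs=x cand={1,3} pick 3 [1->3 ok]
  17: obs=y cand={2} pick 2 [3->2 ok]
  18: obs=x cand={1,3} pick 3 [2->3 ok]
  19: obs=x cand={1,3} pick 3 [3->3 ok]
  20: obs=x cand={1,3} pick 3 [3->3 ok]

0,2,3,3,3,2,1,1,3,0,3,0,2,1,1,1,3,2,3,3,3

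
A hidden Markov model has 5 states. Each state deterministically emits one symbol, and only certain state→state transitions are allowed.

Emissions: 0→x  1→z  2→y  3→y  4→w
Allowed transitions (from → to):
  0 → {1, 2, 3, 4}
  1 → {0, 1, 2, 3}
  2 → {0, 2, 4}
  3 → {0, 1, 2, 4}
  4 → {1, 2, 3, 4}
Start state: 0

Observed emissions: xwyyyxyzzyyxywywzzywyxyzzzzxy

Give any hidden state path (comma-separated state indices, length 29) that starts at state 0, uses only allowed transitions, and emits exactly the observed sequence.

  0: obs=x cand={0} pick 0 [start]
  1: obs=w cand={4} pick 4 [0->4 ok]
  2: obs=y cand={2,3} pick 3 [4->3 ok]
  3: obs=y cand={2,3} pick 2 [3->2 ok]
  4: obs=y cand={2,3} pick 2 [2->2 ok]
  5: obs=x cand={0} pick 0 [2->0 ok]
  6: obs=y cand={2,3} pick 3 [0->3 ok]
  7: obs=z cand={1} pick 1 [3->1 ok]
  8: obs=z cand={1} pick 1 [1->1 ok]
  9: obs=y cand={2,3} pick 2 [1->2 ok]
  10: obs=y cand={2,3} pick 2 [2->2 ok]
  11: obs=x cand={0} pick 0 [2->0 ok]
  12: obs=y cand={2,3} pick 3 [0->3 ok]
  13: obs=w cand={4} pick 4 [3->4 ok]
  14: obs=y cand={2,3} pick 3 [4->3 ok]
  15: obs=w cand={4} pick 4 [3->4 ok]
  16: obs=z cand={1} pick 1 [4->1 ok]
  17: obs=z cand={1} pick 1 [1->1 ok]
  18: obs=y cand={2,3} pick 3 [1->3 ok]
  19: obs=w cand={4} pick 4 [3->4 ok]
  20: obs=y cand={2,3} pick 2 [4->2 ok]
  21: obs=x cand={0} pick 0 [2->0 ok]
  22: obs=y cand={2,3} pick 3 [0->3 ok]
  23: obs=z cand={1} pick 1 [3->1 ok]
  24: obs=z cand={1} pick 1 [1->1 ok]
  25: obs=z cand={1} pick 1 [1->1 ok]
  26: obs=z cand={1} pick 1 [1->1 ok]
  27: obs=x cand={0} pick 0 [1->0 ok]
  28: obs=y cand={2,3} pick 3 [0->3 ok]

0,4,3,2,2,0,3,1,1,2,2,0,3,4,3,4,1,1,3,4,2,0,3,1,1,1,1,0,3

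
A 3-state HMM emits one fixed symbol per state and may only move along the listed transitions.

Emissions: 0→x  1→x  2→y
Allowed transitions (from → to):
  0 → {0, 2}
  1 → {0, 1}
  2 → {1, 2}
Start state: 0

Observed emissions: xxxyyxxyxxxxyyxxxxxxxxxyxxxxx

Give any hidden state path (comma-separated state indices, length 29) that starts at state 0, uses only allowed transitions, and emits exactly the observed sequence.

0,0,0,2,2,1,0,2,1,1,0,0,2,2,1,1,1,1,1,1,1,1,0,2,1,1,0,0,0

  [0] x  {0,1}  => 0  start
  [1] x  {0,1}  => 0  0->0 ok
  [2] x  {0,1}  => 0  0->0 ok
  [3] y  {2}  => 2  0->2 ok
  [4] y  {2}  => 2  2->2 ok
  [5] x  {0,1}  => 1  2->1 ok
  [6] x  {0,1}  => 0  1->0 ok
  [7] y  {2}  => 2  0->2 ok
  [8] x  {0,1}  => 1  2->1 ok
  [9] x  {0,1}  => 1  1->1 ok
  [10] x  {0,1}  => 0  1->0 ok
  [11] x  {0,1}  => 0  0->0 ok
  [12] y  {2}  => 2  0->2 ok
  [13] y  {2}  => 2  2->2 ok
  [14] x  {0,1}  => 1  2->1 ok
  [15] x  {0,1}  => 1  1->1 ok
  [16] x  {0,1}  => 1  1->1 ok
  [17] x  {0,1}  => 1  1->1 ok
  [18] x  {0,1}  => 1  1->1 ok
  [19] x  {0,1}  => 1  1->1 ok
  [20] x  {0,1}  => 1  1->1 ok
  [21] x  {0,1}  => 1  1->1 ok
  [22] x  {0,1}  => 0  1->0 ok
  [23] y  {2}  => 2  0->2 ok
  [24] x  {0,1}  => 1  2->1 ok
  [25] x  {0,1}  => 1  1->1 ok
  [26] x  {0,1}  => 0  1->0 ok
  [27] x  {0,1}  => 0  0->0 ok
  [28] x  {0,1}  => 0  0->0 ok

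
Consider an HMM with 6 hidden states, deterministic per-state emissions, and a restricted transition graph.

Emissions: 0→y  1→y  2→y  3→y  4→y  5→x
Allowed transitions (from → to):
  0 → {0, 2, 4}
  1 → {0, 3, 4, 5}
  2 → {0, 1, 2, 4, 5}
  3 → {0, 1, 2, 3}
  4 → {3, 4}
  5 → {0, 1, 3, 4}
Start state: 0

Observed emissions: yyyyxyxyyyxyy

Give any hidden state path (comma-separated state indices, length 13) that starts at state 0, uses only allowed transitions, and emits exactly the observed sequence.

  pos 0: y in {0,1,2,3,4}, choose 0; start
  pos 1: y in {0,1,2,3,4}, choose 0; 0->0 ok
  pos 2: y in {0,1,2,3,4}, choose 0; 0->0 ok
  pos 3: y in {0,1,2,3,4}, choose 2; 0->2 ok
  pos 4: x in {5}, choose 5; 2->5 ok
  pos 5: y in {0,1,2,3,4}, choose 1; 5->1 ok
  pos 6: x in {5}, choose 5; 1->5 ok
  pos 7: y in {0,1,2,3,4}, choose 0; 5->0 ok
  pos 8: y in {0,1,2,3,4}, choose 2; 0->2 ok
  pos 9: y in {0,1,2,3,4}, choose 1; 2->1 ok
  pos 10: x in {5}, choose 5; 1->5 ok
  pos 11: y in {0,1,2,3,4}, choose 3; 5->3 ok
  pos 12: y in {0,1,2,3,4}, choose 0; 3->0 ok

0,0,0,2,5,1,5,0,2,1,5,3,0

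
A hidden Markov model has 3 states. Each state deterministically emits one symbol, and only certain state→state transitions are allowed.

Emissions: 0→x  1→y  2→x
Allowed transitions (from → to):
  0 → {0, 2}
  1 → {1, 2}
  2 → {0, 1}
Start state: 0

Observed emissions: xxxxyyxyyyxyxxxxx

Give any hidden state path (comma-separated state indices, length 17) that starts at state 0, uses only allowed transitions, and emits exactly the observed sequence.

0,2,0,2,1,1,2,1,1,1,2,1,2,0,0,0,0

  [0] x  {0,2}  => 0  start
  [1] x  {0,2}  => 2  0->2 ok
  [2] x  {0,2}  => 0  2->0 ok
  [3] x  {0,2}  => 2  0->2 ok
  [4] y  {1}  => 1  2->1 ok
  [5] y  {1}  => 1  1->1 ok
  [6] x  {0,2}  => 2  1->2 ok
  [7] y  {1}  => 1  2->1 ok
  [8] y  {1}  => 1  1->1 ok
  [9] y  {1}  => 1  1->1 ok
  [10] x  {0,2}  => 2  1->2 ok
  [11] y  {1}  => 1  2->1 ok
  [12] x  {0,2}  => 2  1->2 ok
  [13] x  {0,2}  => 0  2->0 ok
  [14] x  {0,2}  => 0  0->0 ok
  [15] x  {0,2}  => 0  0->0 ok
  [16] x  {0,2}  => 0  0->0 ok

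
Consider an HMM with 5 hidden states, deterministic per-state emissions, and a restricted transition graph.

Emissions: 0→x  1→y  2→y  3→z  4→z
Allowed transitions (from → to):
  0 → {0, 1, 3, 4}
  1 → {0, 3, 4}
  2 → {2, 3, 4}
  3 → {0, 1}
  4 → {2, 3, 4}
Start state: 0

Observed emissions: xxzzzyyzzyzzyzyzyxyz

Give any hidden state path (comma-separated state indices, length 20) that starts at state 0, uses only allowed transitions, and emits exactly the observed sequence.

  t0 'x' -> {0}, take 0 (start)
  t1 'x' -> {0}, take 0 (0->0 ok)
  t2 'z' -> {3,4}, take 4 (0->4 ok)
  t3 'z' -> {3,4}, take 4 (4->4 ok)
  t4 'z' -> {3,4}, take 4 (4->4 ok)
  t5 'y' -> {1,2}, take 2 (4->2 ok)
  t6 'y' -> {1,2}, take 2 (2->2 ok)
  t7 'z' -> {3,4}, take 4 (2->4 ok)
  t8 'z' -> {3,4}, take 3 (4->3 ok)
  t9 'y' -> {1,2}, take 1 (3->1 ok)
  t10 'z' -> {3,4}, take 4 (1->4 ok)
  t11 'z' -> {3,4}, take 4 (4->4 ok)
  t12 'y' -> {1,2}, take 2 (4->2 ok)
  t13 'z' -> {3,4}, take 4 (2->4 ok)
  t14 'y' -> {1,2}, take 2 (4->2 ok)
  t15 'z' -> {3,4}, take 3 (2->3 ok)
  t16 'y' -> {1,2}, take 1 (3->1 ok)
  t17 'x' -> {0}, take 0 (1->0 ok)
  t18 'y' -> {1,2}, take 1 (0->1 ok)
  t19 'z' -> {3,4}, take 4 (1->4 ok)

0,0,4,4,4,2,2,4,3,1,4,4,2,4,2,3,1,0,1,4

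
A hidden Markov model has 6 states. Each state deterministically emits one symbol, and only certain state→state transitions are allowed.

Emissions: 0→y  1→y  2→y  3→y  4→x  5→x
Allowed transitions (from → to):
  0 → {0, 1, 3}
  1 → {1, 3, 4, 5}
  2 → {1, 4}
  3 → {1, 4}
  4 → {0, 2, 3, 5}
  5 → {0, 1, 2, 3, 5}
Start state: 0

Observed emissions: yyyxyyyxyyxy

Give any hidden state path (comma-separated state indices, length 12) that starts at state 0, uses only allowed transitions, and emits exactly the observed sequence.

  0: obs=y cand={0,1,2,3} pick 0 [start]
  1: obs=y cand={0,1,2,3} pick 0 [0->0 ok]
  2: obs=y cand={0,1,2,3} pick 1 [0->1 ok]
  3: obs=x cand={4,5} pick 5 [1->5 ok]
  4: obs=y cand={0,1,2,3} pick 0 [5->0 ok]
  5: obs=y cand={0,1,2,3} pick 0 [0->0 ok]
  6: obs=y cand={0,1,2,3} pick 1 [0->1 ok]
  7: obs=x cand={4,5} pick 5 [1->5 ok]
  8: obs=y cand={0,1,2,3} pick 0 [5->0 ok]
  9: obs=y cand={0,1,2,3} pick 3 [0->3 ok]
  10: obs=x cand={4,5} pick 4 [3->4 ok]
  11: obs=y cand={0,1,2,3} pick 0 [4->0 ok]

0,0,1,5,0,0,1,5,0,3,4,0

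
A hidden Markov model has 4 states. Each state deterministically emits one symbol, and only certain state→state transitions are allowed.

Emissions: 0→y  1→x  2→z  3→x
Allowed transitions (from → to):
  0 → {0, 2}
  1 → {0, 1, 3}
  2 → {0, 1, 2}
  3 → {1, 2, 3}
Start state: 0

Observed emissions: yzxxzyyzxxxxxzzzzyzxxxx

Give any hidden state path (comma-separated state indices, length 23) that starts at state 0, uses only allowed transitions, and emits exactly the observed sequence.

  t0 'y' -> {0}, take 0 (start)
  t1 'z' -> {2}, take 2 (0->2 ok)
  t2 'x' -> {1,3}, take 1 (2->1 ok)
  t3 'x' -> {1,3}, take 3 (1->3 ok)
  t4 'z' -> {2}, take 2 (3->2 ok)
  t5 'y' -> {0}, take 0 (2->0 ok)
  t6 'y' -> {0}, take 0 (0->0 ok)
  t7 'z' -> {2}, take 2 (0->2 ok)
  t8 'x' -> {1,3}, take 1 (2->1 ok)
  t9 'x' -> {1,3}, take 3 (1->3 ok)
  t10 'x' -> {1,3}, take 1 (3->1 ok)
  t11 'x' -> {1,3}, take 1 (1->1 ok)
  t12 'x' -> {1,3}, take 3 (1->3 ok)
  t13 'z' -> {2}, take 2 (3->2 ok)
  t14 'z' -> {2}, take 2 (2->2 ok)
  t15 'z' -> {2}, take 2 (2->2 ok)
  t16 'z' -> {2}, take 2 (2->2 ok)
  t17 'y' -> {0}, take 0 (2->0 ok)
  t18 'z' -> {2}, take 2 (0->2 ok)
  t19 'x' -> {1,3}, take 1 (2->1 ok)
  t20 'x' -> {1,3}, take 1 (1->1 ok)
  t21 'x' -> {1,3}, take 3 (1->3 ok)
  t22 'x' -> {1,3}, take 1 (3->1 ok)

0,2,1,3,2,0,0,2,1,3,1,1,3,2,2,2,2,0,2,1,1,3,1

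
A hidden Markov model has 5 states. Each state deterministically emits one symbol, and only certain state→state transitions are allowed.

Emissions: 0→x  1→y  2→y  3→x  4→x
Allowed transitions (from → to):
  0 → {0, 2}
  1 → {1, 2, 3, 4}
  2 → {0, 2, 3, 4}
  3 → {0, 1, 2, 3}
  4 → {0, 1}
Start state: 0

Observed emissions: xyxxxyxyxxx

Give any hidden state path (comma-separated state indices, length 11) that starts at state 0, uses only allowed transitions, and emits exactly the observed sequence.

0,2,4,0,0,2,0,2,3,3,0

  pos 0: x in {0,3,4}, choose 0; start
  pos 1: y in {1,2}, choose 2; 0->2 ok
  pos 2: x in {0,3,4}, choose 4; 2->4 ok
  pos 3: x in {0,3,4}, choose 0; 4->0 ok
  pos 4: x in {0,3,4}, choose 0; 0->0 ok
  pos 5: y in {1,2}, choose 2; 0->2 ok
  pos 6: x in {0,3,4}, choose 0; 2->0 ok
  pos 7: y in {1,2}, choose 2; 0->2 ok
  pos 8: x in {0,3,4}, choose 3; 2->3 ok
  pos 9: x in {0,3,4}, choose 3; 3->3 ok
  pos 10: x in {0,3,4}, choose 0; 3->0 ok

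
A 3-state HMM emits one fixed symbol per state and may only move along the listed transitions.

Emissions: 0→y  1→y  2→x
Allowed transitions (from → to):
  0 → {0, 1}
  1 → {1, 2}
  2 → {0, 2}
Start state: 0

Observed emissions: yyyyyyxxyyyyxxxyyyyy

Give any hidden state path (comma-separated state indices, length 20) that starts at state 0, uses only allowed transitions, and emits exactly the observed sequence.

  [0] y  {0,1}  => 0  start
  [1] y  {0,1}  => 0  0->0 ok
  [2] y  {0,1}  => 0  0->0 ok
  [3] y  {0,1}  => 1  0->1 ok
  [4] y  {0,1}  => 1  1->1 ok
  [5] y  {0,1}  => 1  1->1 ok
  [6] x  {2}  => 2  1->2 ok
  [7] x  {2}  => 2  2->2 ok
  [8] y  {0,1}  => 0  2->0 ok
  [9] y  {0,1}  => 0  0->0 ok
  [10] y  {0,1}  => 1  0->1 ok
  [11] y  {0,1}  => 1  1->1 ok
  [12] x  {2}  => 2  1->2 ok
  [13] x  {2}  => 2  2->2 ok
  [14] x  {2}  => 2  2->2 ok
  [15] y  {0,1}  => 0  2->0 ok
  [16] y  {0,1}  => 0  0->0 ok
  [17] y  {0,1}  => 0  0->0 ok
  [18] y  {0,1}  => 1  0->1 ok
  [19] y  {0,1}  => 1  1->1 ok

0,0,0,1,1,1,2,2,0,0,1,1,2,2,2,0,0,0,1,1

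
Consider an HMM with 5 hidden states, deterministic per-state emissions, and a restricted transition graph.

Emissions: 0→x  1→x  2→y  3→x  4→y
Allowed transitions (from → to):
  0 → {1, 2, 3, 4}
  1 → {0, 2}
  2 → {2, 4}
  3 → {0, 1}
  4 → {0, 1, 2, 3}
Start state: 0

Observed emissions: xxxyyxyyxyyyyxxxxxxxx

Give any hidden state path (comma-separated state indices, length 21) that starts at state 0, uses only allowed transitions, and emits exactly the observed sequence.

  pos 0: x in {0,1,3}, choose 0; start
  pos 1: x in {0,1,3}, choose 1; 0->1 ok
  pos 2: x in {0,1,3}, choose 0; 1->0 ok
  pos 3: y in {2,4}, choose 2; 0->2 ok
  pos 4: y in {2,4}, choose 4; 2->4 ok
  pos 5: x in {0,1,3}, choose 0; 4->0 ok
  pos 6: y in {2,4}, choose 2; 0->2 ok
  pos 7: y in {2,4}, choose 4; 2->4 ok
  pos 8: x in {0,1,3}, choose 1; 4->1 ok
  pos 9: y in {2,4}, choose 2; 1->2 ok
  pos 10: y in {2,4}, choose 2; 2->2 ok
  pos 11: y in {2,4}, choose 2; 2->2 ok
  pos 12: y in {2,4}, choose 4; 2->4 ok
  pos 13: x in {0,1,3}, choose 3; 4->3 ok
  pos 14: x in {0,1,3}, choose 0; 3->0 ok
  pos 15: x in {0,1,3}, choose 1; 0->1 ok
  pos 16: x in {0,1,3}, choose 0; 1->0 ok
  pos 17: x in {0,1,3}, choose 3; 0->3 ok
  pos 18: x in {0,1,3}, choose 0; 3->0 ok
  pos 19: x in {0,1,3}, choose 1; 0->1 ok
  pos 20: x in {0,1,3}, choose 0; 1->0 ok

0,1,0,2,4,0,2,4,1,2,2,2,4,3,0,1,0,3,0,1,0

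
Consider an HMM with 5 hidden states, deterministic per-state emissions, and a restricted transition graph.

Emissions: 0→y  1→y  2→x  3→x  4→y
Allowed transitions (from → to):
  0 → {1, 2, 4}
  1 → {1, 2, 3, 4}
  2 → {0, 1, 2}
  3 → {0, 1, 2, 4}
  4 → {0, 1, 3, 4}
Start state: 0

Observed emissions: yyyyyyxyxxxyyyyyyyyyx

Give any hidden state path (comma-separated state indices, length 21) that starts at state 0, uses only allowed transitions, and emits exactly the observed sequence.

  pos 0: y in {0,1,4}, choose 0; start
  pos 1: y in {0,1,4}, choose 1; 0->1 ok
  pos 2: y in {0,1,4}, choose 4; 1->4 ok
  pos 3: y in {0,1,4}, choose 4; 4->4 ok
  pos 4: y in {0,1,4}, choose 1; 4->1 ok
  pos 5: y in {0,1,4}, choose 1; 1->1 ok
  pos 6: x in {2,3}, choose 2; 1->2 ok
  pos 7: y in {0,1,4}, choose 0; 2->0 ok
  pos 8: x in {2,3}, choose 2; 0->2 ok
  pos 9: x in {2,3}, choose 2; 2->2 ok
  pos 10: x in {2,3}, choose 2; 2->2 ok
  pos 11: y in {0,1,4}, choose 0; 2->0 ok
  pos 12: y in {0,1,4}, choose 4; 0->4 ok
  pos 13: y in {0,1,4}, choose 0; 4->0 ok
  pos 14: y in {0,1,4}, choose 4; 0->4 ok
  pos 15: y in {0,1,4}, choose 0; 4->0 ok
  pos 16: y in {0,1,4}, choose 4; 0->4 ok
  pos 17: y in {0,1,4}, choose 0; 4->0 ok
  pos 18: y in {0,1,4}, choose 4; 0->4 ok
  pos 19: y in {0,1,4}, choose 1; 4->1 ok
  pos 20: x in {2,3}, choose 2; 1->2 ok

0,1,4,4,1,1,2,0,2,2,2,0,4,0,4,0,4,0,4,1,2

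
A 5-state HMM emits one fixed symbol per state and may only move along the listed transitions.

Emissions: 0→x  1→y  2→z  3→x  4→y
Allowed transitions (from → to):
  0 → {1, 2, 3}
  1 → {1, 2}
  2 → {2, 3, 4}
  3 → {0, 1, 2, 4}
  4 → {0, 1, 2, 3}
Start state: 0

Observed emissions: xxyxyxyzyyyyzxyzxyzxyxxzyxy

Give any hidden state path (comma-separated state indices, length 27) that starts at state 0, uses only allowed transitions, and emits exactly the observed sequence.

  0: obs=x cand={0,3} pick 0 [start]
  1: obs=x cand={0,3} pick 3 [0->3 ok]
  2: obs=y cand={1,4} pick 4 [3->4 ok]
  3: obs=x cand={0,3} pick 3 [4->3 ok]
  4: obs=y cand={1,4} pick 4 [3->4 ok]
  5: obs=x cand={0,3} pick 0 [4->0 ok]
  6: obs=y cand={1,4} pick 1 [0->1 ok]
  7: obs=z cand={2} pick 2 [1->2 ok]
  8: obs=y cand={1,4} pick 4 [2->4 ok]
  9: obs=y cand={1,4} pick 1 [4->1 ok]
  10: obs=y cand={1,4} pick 1 [1->1 ok]
  11: obs=y cand={1,4} pick 1 [1->1 ok]
  12: obs=z cand={2} pick 2 [1->2 ok]
  13: obs=x cand={0,3} pick 3 [2->3 ok]
  14: obs=y cand={1,4} pick 4 [3->4 ok]
  15: obs=z cand={2} pick 2 [4->2 ok]
  16: obs=x cand={0,3} pick 3 [2->3 ok]
  17: obs=y cand={1,4} pick 4 [3->4 ok]
  18: obs=z cand={2} pick 2 [4->2 ok]
  19: obs=x cand={0,3} pick 3 [2->3 ok]
  20: obs=y cand={1,4} pick 4 [3->4 ok]
  21: obs=x cand={0,3} pick 0 [4->0 ok]
  22: obs=x cand={0,3} pick 3 [0->3 ok]
  23: obs=z cand={2} pick 2 [3->2 ok]
  24: obs=y cand={1,4} pick 4 [2->4 ok]
  25: obs=x cand={0,3} pick 0 [4->0 ok]
  26: obs=y cand={1,4} pick 1 [0->1 ok]

0,3,4,3,4,0,1,2,4,1,1,1,2,3,4,2,3,4,2,3,4,0,3,2,4,0,1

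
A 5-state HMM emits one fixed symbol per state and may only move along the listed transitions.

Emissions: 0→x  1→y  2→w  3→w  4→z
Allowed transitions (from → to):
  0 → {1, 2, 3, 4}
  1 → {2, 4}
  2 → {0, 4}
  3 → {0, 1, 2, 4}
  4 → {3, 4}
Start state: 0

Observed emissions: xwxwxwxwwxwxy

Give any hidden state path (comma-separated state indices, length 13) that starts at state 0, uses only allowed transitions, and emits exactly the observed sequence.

0,2,0,2,0,3,0,3,2,0,2,0,1

  t0 'x' -> {0}, take 0 (start)
  t1 'w' -> {2,3}, take 2 (0->2 ok)
  t2 'x' -> {0}, take 0 (2->0 ok)
  t3 'w' -> {2,3}, take 2 (0->2 ok)
  t4 'x' -> {0}, take 0 (2->0 ok)
  t5 'w' -> {2,3}, take 3 (0->3 ok)
  t6 'x' -> {0}, take 0 (3->0 ok)
  t7 'w' -> {2,3}, take 3 (0->3 ok)
  t8 'w' -> {2,3}, take 2 (3->2 ok)
  t9 'x' -> {0}, take 0 (2->0 ok)
  t10 'w' -> {2,3}, take 2 (0->2 ok)
  t11 'x' -> {0}, take 0 (2->0 ok)
  t12 'y' -> {1}, take 1 (0->1 ok)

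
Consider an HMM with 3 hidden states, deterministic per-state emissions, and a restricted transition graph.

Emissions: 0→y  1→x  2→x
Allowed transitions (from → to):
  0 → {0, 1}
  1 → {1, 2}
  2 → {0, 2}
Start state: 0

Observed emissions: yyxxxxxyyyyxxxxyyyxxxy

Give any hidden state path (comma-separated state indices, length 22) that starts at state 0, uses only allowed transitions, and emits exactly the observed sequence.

0,0,1,1,1,2,2,0,0,0,0,1,1,2,2,0,0,0,1,1,2,0

  pos 0: y in {0}, choose 0; start
  pos 1: y in {0}, choose 0; 0->0 ok
  pos 2: x in {1,2}, choose 1; 0->1 ok
  pos 3: x in {1,2}, choose 1; 1->1 ok
  pos 4: x in {1,2}, choose 1; 1->1 ok
  pos 5: x in {1,2}, choose 2; 1->2 ok
  pos 6: x in {1,2}, choose 2; 2->2 ok
  pos 7: y in {0}, choose 0; 2->0 ok
  pos 8: y in {0}, choose 0; 0->0 ok
  pos 9: y in {0}, choose 0; 0->0 ok
  pos 10: y in {0}, choose 0; 0->0 ok
  pos 11: x in {1,2}, choose 1; 0->1 ok
  pos 12: x in {1,2}, choose 1; 1->1 ok
  pos 13: x in {1,2}, choose 2; 1->2 ok
  pos 14: x in {1,2}, choose 2; 2->2 ok
  pos 15: y in {0}, choose 0; 2->0 ok
  pos 16: y in {0}, choose 0; 0->0 ok
  pos 17: y in {0}, choose 0; 0->0 ok
  pos 18: x in {1,2}, choose 1; 0->1 ok
  pos 19: x in {1,2}, choose 1; 1->1 ok
  pos 20: x in {1,2}, choose 2; 1->2 ok
  pos 21: y in {0}, choose 0; 2->0 ok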